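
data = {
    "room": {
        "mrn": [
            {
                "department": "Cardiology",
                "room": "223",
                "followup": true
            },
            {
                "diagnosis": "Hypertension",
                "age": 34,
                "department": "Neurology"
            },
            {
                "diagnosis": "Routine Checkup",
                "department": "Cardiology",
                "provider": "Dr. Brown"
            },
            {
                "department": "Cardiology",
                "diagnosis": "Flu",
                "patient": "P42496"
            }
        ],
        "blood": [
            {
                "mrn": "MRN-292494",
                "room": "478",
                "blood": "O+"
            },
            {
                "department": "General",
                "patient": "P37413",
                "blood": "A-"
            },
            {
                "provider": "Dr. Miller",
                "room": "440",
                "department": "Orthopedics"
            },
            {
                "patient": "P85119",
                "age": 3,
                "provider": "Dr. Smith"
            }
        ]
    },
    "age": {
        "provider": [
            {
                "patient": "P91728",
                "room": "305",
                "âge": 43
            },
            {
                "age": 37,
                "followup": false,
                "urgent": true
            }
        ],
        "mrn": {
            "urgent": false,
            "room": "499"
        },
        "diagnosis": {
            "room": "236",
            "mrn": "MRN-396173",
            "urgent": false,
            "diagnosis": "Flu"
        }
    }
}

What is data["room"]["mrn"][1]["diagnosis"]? "Hypertension"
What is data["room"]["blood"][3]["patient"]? "P85119"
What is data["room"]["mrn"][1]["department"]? "Neurology"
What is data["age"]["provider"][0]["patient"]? "P91728"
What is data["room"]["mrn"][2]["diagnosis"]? "Routine Checkup"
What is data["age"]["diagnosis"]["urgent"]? False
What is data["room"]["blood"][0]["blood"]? "O+"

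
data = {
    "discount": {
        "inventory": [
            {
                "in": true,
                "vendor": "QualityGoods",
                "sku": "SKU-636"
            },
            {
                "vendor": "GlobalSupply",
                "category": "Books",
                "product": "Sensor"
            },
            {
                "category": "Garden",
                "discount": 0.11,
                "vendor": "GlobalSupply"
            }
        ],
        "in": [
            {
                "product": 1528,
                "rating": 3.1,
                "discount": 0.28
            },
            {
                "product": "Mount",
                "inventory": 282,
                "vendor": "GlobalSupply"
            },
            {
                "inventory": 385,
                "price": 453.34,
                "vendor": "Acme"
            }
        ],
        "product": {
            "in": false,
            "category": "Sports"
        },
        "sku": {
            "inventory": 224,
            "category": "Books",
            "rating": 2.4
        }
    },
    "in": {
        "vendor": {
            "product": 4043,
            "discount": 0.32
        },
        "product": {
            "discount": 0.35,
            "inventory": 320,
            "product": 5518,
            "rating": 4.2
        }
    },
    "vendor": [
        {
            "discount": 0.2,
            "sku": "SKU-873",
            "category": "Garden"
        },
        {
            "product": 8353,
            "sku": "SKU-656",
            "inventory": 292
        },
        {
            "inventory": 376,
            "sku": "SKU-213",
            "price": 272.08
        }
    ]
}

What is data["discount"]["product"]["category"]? "Sports"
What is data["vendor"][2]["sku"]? "SKU-213"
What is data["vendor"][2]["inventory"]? 376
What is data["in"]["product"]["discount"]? 0.35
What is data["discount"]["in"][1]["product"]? "Mount"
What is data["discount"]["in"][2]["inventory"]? 385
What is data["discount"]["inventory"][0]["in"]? True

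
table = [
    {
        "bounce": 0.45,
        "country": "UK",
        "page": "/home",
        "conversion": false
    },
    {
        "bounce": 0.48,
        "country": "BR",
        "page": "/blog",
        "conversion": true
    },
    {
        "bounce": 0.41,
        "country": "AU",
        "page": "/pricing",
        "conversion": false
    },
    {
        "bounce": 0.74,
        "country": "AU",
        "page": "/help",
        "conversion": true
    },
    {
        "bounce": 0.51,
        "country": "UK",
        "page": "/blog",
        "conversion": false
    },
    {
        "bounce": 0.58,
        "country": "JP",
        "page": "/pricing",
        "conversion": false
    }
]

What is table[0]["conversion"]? False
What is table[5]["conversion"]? False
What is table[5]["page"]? "/pricing"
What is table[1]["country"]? "BR"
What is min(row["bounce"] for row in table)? 0.41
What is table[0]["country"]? "UK"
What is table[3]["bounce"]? 0.74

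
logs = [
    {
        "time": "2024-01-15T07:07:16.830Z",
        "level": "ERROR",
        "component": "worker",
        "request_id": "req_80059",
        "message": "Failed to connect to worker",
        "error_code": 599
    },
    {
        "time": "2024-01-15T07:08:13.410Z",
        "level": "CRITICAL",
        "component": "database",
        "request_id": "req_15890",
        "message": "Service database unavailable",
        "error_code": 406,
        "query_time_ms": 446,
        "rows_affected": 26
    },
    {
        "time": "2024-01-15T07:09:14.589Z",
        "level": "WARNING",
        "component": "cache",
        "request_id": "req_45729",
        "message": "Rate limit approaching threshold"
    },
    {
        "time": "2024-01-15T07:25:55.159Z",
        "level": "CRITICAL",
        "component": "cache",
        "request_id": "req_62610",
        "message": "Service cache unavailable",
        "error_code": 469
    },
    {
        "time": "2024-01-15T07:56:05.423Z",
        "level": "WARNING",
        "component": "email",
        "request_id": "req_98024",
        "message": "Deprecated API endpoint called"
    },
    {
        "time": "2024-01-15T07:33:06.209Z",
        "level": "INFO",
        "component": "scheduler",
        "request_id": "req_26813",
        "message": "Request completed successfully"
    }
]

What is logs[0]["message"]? "Failed to connect to worker"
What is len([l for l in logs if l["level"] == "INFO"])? 1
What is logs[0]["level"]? "ERROR"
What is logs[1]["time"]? "2024-01-15T07:08:13.410Z"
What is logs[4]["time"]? "2024-01-15T07:56:05.423Z"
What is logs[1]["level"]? "CRITICAL"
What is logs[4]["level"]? "WARNING"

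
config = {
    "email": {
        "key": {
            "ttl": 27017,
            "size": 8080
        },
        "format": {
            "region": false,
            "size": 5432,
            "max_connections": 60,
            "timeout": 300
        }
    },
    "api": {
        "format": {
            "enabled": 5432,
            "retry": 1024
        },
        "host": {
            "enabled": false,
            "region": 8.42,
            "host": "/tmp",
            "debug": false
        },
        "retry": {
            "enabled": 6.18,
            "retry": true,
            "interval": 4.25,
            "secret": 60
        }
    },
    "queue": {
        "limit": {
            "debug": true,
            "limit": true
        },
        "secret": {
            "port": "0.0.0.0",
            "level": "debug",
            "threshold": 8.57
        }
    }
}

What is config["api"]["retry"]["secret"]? 60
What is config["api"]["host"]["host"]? "/tmp"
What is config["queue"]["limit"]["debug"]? True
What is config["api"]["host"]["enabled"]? False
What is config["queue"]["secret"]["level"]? "debug"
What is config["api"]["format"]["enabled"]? 5432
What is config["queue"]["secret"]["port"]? "0.0.0.0"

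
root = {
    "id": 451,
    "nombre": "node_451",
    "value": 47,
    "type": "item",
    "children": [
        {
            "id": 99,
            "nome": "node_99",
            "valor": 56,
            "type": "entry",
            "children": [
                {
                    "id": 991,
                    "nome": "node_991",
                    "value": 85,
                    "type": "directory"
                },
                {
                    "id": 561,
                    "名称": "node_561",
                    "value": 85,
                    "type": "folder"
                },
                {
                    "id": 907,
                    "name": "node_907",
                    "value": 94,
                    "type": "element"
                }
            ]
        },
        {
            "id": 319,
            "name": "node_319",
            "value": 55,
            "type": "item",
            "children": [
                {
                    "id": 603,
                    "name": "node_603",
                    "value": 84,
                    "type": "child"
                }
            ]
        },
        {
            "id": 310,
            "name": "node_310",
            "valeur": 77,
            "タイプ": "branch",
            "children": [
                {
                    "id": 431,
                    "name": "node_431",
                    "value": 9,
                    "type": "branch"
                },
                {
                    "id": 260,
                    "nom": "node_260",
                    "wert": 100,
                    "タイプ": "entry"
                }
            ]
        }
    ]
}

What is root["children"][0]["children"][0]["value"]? 85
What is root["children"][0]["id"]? 99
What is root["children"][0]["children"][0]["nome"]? "node_991"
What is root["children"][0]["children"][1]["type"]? "folder"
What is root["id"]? 451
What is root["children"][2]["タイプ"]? "branch"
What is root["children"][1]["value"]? 55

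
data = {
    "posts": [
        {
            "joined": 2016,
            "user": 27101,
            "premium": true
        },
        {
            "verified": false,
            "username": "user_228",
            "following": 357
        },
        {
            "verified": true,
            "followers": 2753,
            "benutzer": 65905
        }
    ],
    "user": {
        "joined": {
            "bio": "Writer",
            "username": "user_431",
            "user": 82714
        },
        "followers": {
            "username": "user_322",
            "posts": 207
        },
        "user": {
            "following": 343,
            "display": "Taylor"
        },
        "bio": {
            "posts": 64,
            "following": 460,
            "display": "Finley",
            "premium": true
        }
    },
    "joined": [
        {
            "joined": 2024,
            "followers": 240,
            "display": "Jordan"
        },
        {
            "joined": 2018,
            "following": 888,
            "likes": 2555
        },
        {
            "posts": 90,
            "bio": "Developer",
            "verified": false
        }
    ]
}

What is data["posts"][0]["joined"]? 2016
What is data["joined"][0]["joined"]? 2024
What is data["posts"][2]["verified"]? True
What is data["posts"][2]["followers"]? 2753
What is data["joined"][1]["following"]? 888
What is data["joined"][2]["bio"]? "Developer"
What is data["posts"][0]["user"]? 27101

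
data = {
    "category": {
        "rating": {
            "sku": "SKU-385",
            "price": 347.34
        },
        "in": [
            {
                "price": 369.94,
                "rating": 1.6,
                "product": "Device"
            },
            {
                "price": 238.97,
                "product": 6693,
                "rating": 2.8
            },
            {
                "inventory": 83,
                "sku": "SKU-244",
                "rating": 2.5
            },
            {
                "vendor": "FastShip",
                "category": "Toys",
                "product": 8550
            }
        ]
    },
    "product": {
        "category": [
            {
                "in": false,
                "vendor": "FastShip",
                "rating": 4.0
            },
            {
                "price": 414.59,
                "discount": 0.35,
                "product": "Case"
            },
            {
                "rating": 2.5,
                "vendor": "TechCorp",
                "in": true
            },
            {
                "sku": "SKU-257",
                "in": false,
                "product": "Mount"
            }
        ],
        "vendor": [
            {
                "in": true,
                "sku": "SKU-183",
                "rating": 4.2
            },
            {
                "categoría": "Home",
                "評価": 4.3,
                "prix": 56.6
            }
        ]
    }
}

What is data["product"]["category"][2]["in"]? True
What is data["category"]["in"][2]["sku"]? "SKU-244"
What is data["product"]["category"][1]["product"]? "Case"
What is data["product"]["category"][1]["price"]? 414.59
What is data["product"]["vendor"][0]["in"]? True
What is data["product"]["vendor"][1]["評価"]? 4.3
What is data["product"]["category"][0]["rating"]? 4.0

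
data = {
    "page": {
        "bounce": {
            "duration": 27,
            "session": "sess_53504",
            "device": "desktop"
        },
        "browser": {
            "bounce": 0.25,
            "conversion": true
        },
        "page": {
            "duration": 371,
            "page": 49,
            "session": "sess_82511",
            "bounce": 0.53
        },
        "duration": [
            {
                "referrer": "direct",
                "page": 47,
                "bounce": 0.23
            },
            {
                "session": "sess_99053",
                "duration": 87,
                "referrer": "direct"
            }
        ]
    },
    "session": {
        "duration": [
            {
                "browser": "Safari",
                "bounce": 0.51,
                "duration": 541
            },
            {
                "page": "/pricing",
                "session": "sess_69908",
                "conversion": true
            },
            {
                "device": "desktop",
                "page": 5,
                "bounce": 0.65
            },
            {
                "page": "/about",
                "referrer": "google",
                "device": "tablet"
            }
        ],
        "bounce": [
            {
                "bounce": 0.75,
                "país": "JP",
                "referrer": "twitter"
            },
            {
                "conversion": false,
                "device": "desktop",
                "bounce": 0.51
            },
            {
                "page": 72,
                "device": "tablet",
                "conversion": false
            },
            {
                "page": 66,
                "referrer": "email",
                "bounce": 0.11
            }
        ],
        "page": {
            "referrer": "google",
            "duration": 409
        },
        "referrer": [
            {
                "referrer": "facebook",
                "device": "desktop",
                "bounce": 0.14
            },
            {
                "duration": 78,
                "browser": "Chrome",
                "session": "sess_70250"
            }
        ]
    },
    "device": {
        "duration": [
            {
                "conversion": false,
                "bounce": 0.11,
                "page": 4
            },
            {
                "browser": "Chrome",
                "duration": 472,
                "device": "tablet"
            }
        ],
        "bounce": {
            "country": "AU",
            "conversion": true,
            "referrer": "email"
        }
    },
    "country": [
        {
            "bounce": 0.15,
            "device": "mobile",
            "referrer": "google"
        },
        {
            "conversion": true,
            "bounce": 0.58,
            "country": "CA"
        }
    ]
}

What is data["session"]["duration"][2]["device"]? "desktop"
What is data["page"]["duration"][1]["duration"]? 87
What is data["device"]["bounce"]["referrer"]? "email"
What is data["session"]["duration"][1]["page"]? "/pricing"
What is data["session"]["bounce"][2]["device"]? "tablet"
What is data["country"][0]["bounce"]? 0.15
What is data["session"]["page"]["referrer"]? "google"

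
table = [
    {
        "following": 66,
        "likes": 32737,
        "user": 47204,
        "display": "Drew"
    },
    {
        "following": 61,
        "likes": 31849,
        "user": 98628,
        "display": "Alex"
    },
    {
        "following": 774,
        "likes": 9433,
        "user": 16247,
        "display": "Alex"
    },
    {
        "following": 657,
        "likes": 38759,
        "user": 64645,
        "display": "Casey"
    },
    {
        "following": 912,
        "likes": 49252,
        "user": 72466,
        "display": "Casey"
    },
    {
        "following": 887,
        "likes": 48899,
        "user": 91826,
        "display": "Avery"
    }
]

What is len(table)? 6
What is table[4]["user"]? 72466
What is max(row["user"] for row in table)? 98628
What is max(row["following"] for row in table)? 912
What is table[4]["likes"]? 49252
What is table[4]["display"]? "Casey"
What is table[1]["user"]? 98628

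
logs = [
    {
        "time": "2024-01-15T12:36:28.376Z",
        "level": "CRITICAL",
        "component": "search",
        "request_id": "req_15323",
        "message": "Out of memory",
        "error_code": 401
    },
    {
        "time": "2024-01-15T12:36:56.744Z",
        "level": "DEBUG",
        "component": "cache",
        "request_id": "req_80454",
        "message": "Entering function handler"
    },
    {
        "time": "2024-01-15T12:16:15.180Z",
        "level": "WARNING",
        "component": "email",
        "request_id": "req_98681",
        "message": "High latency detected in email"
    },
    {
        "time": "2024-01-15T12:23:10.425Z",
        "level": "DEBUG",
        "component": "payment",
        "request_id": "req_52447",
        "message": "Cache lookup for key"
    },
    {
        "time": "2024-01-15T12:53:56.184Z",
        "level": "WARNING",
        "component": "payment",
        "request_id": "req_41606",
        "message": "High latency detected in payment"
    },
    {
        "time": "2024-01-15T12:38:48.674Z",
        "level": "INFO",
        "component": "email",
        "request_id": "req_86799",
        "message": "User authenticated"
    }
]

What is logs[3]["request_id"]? "req_52447"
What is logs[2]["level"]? "WARNING"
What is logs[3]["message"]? "Cache lookup for key"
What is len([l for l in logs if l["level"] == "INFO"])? 1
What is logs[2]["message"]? "High latency detected in email"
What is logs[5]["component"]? "email"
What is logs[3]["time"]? "2024-01-15T12:23:10.425Z"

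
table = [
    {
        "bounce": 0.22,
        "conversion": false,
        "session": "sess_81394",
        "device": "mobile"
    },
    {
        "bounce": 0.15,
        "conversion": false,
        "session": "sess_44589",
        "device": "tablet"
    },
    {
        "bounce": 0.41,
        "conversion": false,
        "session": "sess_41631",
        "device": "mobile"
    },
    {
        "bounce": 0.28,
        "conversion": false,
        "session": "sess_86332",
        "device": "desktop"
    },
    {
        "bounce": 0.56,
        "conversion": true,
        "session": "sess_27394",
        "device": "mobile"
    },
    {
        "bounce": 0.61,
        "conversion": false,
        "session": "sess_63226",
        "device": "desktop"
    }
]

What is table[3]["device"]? "desktop"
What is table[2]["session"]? "sess_41631"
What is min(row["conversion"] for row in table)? False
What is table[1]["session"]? "sess_44589"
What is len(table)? 6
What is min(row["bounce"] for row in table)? 0.15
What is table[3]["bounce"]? 0.28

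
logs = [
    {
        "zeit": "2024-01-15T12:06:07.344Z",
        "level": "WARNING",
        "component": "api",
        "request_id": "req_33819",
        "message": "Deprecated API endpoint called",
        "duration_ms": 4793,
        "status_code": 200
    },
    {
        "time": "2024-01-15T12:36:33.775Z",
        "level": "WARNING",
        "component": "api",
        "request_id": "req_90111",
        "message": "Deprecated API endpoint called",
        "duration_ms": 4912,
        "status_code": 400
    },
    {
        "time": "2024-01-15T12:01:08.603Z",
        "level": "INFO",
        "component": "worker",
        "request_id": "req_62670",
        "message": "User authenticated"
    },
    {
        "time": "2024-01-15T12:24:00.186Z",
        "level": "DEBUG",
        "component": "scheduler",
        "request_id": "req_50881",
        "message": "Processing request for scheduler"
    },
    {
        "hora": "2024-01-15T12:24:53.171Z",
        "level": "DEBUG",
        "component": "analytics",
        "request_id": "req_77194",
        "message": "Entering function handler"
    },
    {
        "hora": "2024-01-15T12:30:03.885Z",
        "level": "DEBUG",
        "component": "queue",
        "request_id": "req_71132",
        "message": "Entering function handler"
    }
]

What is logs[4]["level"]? "DEBUG"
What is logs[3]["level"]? "DEBUG"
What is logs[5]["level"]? "DEBUG"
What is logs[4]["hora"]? "2024-01-15T12:24:53.171Z"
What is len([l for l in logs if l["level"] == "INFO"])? 1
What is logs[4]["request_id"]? "req_77194"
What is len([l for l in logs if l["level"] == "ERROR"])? 0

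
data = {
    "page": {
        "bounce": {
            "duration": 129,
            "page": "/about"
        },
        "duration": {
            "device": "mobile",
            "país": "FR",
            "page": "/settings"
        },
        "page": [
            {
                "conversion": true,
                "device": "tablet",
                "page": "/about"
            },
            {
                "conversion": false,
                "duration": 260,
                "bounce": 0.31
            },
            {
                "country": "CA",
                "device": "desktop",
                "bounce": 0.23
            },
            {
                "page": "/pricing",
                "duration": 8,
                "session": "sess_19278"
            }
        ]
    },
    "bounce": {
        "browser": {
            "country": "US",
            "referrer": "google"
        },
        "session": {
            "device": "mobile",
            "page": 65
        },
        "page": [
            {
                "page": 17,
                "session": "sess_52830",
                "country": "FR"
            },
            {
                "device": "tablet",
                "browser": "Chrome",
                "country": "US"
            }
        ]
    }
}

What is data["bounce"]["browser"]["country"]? "US"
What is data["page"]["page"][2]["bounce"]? 0.23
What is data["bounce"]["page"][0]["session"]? "sess_52830"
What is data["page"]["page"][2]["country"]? "CA"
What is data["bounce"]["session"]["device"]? "mobile"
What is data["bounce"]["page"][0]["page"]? 17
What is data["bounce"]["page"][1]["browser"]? "Chrome"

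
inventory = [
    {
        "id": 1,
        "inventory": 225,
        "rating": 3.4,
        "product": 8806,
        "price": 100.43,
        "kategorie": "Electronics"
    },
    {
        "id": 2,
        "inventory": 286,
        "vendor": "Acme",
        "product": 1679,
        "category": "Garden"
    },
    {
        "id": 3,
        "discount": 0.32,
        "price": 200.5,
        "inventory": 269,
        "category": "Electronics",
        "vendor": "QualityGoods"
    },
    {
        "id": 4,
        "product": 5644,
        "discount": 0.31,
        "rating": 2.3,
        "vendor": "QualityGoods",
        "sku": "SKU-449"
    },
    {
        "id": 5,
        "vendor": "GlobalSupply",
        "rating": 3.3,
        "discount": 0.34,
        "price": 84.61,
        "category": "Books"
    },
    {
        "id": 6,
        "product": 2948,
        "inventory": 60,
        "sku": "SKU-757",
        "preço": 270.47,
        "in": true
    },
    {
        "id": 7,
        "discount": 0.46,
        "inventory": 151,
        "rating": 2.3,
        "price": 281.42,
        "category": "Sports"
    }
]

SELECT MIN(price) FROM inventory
84.61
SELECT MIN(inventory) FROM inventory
60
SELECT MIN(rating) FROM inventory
2.3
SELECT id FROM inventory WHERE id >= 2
[2, 3, 4, 5, 6, 7]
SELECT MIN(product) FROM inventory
1679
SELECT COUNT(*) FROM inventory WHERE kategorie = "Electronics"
1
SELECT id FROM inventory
[1, 2, 3, 4, 5, 6, 7]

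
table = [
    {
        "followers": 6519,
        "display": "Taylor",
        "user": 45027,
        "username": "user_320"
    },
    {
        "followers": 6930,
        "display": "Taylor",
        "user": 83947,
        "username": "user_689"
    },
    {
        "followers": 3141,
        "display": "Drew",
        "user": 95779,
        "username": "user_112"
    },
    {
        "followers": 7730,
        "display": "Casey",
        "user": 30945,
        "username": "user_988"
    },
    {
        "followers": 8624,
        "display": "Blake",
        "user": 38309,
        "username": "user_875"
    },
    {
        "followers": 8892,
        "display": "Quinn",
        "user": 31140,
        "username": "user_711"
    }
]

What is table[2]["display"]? "Drew"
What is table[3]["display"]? "Casey"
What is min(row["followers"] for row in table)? 3141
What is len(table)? 6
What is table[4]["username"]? "user_875"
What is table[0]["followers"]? 6519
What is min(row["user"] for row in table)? 30945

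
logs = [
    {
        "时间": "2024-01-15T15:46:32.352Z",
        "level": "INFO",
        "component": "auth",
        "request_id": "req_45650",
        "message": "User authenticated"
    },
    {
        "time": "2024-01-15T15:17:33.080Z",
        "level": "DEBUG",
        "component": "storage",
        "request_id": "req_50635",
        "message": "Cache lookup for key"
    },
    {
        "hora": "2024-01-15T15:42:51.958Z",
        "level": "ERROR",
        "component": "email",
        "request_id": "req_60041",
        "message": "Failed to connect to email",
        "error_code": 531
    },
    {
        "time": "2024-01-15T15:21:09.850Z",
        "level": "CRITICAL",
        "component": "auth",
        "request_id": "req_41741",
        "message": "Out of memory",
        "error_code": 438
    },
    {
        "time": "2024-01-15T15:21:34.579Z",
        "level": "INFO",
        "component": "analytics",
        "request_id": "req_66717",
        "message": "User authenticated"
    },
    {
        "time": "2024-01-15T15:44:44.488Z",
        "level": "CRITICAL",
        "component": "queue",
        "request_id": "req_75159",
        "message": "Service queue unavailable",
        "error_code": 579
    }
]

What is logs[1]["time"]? "2024-01-15T15:17:33.080Z"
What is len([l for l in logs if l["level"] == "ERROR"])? 1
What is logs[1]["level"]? "DEBUG"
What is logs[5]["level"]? "CRITICAL"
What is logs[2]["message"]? "Failed to connect to email"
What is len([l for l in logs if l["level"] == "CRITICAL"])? 2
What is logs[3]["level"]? "CRITICAL"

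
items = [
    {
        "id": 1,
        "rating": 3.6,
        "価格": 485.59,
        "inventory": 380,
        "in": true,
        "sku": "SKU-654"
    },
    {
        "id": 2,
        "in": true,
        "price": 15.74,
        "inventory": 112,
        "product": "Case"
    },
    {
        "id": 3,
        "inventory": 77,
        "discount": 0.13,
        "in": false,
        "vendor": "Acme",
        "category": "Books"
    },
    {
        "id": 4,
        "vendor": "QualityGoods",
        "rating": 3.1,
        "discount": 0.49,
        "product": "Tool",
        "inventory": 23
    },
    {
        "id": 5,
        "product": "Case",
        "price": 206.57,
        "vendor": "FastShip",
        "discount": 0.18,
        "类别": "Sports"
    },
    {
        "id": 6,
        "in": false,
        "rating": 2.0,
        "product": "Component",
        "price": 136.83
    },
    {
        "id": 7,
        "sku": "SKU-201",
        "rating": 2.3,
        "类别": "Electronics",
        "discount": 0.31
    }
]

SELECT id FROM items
[1, 2, 3, 4, 5, 6, 7]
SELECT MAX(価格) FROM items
485.59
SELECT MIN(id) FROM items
1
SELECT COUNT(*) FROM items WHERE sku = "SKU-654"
1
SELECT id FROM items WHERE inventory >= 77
[1, 2, 3]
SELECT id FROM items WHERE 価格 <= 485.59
[1]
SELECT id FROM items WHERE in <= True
[1, 2, 3, 6]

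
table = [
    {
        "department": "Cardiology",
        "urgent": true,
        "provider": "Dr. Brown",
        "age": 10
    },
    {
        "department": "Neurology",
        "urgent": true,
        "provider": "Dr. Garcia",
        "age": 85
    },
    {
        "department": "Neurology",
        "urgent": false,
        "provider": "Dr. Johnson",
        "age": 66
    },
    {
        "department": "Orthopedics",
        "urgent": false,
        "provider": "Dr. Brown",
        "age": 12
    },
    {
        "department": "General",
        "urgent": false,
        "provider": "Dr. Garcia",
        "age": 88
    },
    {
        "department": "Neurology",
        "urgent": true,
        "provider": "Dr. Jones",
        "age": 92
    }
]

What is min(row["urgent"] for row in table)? False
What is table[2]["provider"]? "Dr. Johnson"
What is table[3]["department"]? "Orthopedics"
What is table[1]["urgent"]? True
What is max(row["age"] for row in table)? 92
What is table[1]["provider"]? "Dr. Garcia"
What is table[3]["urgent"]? False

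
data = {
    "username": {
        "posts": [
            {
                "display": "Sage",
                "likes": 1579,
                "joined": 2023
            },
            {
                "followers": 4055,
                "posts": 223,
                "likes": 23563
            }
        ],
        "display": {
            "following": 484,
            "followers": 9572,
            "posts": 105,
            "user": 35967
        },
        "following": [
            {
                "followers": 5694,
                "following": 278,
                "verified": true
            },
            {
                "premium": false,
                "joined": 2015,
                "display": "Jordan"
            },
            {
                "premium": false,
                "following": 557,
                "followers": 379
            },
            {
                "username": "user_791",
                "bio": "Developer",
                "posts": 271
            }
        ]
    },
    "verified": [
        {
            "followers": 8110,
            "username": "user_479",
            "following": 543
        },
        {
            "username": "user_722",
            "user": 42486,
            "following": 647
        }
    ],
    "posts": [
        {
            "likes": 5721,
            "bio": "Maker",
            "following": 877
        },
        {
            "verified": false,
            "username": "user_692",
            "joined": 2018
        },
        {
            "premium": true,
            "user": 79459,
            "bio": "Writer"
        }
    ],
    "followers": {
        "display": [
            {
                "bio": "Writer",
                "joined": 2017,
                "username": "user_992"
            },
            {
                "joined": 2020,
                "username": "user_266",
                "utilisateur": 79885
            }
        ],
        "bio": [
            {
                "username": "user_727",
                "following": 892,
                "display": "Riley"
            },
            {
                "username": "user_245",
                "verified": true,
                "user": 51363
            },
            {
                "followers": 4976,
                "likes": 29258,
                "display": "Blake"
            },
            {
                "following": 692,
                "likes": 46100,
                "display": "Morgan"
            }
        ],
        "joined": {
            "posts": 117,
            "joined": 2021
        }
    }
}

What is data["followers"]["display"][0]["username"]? "user_992"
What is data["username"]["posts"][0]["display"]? "Sage"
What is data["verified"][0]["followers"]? 8110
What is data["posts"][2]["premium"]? True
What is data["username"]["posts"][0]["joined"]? 2023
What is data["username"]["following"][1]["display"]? "Jordan"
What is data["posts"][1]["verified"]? False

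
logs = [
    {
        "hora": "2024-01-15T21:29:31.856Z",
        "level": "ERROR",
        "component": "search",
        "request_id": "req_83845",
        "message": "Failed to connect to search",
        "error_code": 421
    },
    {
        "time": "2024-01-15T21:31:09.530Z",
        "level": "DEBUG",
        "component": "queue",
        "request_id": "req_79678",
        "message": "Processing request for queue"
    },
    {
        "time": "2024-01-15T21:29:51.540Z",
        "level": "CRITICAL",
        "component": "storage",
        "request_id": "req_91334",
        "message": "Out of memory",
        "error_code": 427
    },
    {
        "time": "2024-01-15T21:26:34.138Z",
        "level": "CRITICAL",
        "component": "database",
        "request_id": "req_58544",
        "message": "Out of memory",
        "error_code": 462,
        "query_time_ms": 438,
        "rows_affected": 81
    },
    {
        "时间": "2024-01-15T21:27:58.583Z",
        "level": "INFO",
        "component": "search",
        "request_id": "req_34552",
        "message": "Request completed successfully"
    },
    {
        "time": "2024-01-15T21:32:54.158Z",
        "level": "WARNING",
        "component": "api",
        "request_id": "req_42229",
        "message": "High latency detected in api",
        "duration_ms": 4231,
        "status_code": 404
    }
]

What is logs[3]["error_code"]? 462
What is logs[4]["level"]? "INFO"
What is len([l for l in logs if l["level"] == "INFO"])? 1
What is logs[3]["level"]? "CRITICAL"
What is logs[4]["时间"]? "2024-01-15T21:27:58.583Z"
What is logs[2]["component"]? "storage"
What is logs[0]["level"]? "ERROR"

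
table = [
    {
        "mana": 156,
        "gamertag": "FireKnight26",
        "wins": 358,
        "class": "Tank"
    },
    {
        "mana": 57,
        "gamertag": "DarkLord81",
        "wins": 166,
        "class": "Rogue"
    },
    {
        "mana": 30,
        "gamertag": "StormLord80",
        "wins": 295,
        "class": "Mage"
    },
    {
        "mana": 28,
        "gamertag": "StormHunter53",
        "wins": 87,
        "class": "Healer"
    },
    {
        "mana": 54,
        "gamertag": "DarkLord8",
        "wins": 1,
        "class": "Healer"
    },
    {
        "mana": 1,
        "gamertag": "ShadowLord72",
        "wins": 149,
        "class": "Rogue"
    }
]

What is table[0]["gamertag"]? "FireKnight26"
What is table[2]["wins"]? 295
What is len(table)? 6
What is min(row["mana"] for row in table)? 1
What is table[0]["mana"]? 156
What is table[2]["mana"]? 30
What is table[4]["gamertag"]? "DarkLord8"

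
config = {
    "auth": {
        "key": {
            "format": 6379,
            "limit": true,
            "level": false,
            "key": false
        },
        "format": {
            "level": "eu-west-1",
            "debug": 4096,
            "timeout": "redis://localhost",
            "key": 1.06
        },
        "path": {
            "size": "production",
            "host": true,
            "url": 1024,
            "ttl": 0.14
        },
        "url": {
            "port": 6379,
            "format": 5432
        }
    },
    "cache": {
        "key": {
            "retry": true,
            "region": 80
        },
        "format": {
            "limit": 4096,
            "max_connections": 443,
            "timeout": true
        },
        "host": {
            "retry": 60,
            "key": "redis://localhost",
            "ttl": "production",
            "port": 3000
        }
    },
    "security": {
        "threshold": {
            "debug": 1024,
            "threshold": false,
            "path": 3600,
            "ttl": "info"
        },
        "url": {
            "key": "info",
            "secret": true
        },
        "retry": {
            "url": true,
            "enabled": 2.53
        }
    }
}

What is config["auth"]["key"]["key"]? False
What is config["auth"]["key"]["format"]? 6379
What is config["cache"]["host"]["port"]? 3000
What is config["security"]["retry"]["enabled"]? 2.53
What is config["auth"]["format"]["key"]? 1.06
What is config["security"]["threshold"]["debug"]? 1024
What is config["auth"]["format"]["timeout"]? "redis://localhost"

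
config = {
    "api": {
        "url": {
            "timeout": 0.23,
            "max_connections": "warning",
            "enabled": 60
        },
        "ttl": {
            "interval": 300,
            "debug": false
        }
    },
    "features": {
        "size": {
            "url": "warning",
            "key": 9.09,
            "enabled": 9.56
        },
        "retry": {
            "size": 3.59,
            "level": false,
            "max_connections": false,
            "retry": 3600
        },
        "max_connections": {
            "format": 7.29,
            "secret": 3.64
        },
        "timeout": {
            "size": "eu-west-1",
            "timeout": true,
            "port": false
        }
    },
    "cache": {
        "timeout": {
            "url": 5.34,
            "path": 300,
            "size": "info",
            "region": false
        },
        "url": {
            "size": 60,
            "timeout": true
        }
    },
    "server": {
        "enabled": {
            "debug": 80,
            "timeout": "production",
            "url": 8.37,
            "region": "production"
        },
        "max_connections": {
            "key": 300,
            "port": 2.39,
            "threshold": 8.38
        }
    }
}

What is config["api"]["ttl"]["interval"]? 300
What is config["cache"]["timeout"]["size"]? "info"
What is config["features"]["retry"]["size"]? 3.59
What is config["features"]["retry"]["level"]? False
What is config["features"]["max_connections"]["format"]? 7.29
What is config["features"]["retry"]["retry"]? 3600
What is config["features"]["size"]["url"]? "warning"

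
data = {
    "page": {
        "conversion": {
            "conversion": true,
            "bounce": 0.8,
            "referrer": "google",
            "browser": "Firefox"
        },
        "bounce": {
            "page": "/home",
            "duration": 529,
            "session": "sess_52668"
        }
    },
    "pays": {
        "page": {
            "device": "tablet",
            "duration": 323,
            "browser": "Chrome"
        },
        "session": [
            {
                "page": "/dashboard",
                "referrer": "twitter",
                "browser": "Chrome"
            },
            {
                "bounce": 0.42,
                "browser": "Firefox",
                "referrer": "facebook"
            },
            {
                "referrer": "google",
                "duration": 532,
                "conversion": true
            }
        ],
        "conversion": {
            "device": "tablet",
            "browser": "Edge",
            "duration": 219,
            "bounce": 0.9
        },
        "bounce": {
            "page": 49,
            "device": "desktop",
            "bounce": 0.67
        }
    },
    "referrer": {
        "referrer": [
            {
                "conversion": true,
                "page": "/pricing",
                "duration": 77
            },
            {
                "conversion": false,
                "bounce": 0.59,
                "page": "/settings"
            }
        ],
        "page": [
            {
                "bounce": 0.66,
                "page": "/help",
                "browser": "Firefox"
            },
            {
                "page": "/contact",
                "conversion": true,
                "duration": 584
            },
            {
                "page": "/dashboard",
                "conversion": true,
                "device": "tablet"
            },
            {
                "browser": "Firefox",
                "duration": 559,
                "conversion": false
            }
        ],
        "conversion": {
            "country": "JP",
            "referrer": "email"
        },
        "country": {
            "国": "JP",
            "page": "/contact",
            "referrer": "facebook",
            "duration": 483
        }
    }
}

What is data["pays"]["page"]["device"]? "tablet"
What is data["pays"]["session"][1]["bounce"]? 0.42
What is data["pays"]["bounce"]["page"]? 49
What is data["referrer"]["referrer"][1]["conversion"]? False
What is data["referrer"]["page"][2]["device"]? "tablet"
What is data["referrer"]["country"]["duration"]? 483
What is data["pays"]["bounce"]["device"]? "desktop"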